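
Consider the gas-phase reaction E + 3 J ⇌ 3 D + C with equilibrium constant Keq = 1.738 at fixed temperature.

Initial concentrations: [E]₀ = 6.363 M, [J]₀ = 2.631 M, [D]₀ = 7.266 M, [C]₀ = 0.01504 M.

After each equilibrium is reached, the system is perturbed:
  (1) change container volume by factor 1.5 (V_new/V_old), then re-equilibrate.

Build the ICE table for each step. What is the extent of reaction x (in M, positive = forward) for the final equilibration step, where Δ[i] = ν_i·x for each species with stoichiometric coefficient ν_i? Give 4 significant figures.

x = 0 M

Q₀ = 0.04979 vs Keq = 1.738 ⇒ Q<K, forward
Step 1:
                    E           J           D           C
  I             6.363       2.631       7.266     0.01504
  C           -0.1854     -0.5561      0.5561      0.1854
  E             6.178       2.075       7.822      0.2004
  solve Keq expr → x = 0.1854; check Q = 1.738
Then change container volume by factor 1.5 (V_new/V_old).
Step 2:
                    E           J           D           C
  I             4.118       1.383       5.215      0.1336
  C                 0           0           0           0
  E             4.118       1.383       5.215      0.1336
  solve Keq expr → x = 0; check Q = 1.738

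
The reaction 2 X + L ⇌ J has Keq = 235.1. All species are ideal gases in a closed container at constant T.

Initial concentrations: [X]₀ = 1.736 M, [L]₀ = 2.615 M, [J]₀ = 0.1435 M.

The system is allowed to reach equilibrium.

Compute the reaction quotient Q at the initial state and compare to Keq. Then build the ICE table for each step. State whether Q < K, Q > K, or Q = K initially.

Q₀ = 0.01821; Q < K (proceeds forward)

Q₀ = 0.01821 vs Keq = 235.1 ⇒ Q<K, forward
Step 1:
                  X         L         J
  init        1.736     2.615    0.1435
  Δ          -1.687   -0.8437    0.8437
  eq        0.04869     1.771    0.9872
  solve Keq expr → x = 0.8437; check Q = 235.1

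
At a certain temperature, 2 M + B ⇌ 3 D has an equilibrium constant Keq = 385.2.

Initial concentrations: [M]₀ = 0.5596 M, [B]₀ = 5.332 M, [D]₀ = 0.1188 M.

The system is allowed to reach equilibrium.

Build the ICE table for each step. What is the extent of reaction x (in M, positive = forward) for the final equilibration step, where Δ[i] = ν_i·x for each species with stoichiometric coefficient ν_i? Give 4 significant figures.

x = 0.2697 M

Q₀ = 0.001004 vs Keq = 385.2 ⇒ Q<K, forward
Step 1:
                   M          B          D
  Initial     0.5596      5.332     0.1188
  Change     -0.5394    -0.2697      0.809
  Equil      0.02024      5.062     0.9278
  solve Keq expr → x = 0.2697; check Q = 385.2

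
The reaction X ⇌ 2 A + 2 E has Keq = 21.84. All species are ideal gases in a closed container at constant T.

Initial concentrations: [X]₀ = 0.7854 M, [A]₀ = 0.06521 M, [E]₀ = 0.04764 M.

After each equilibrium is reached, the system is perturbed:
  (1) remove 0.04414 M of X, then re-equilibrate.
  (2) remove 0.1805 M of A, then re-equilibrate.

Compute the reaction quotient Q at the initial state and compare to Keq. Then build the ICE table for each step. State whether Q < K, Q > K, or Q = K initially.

Q₀ = 1.2288e-05 vs Keq = 21.84 ⇒ Q<K, forward
Step 1:
                  X         A         E
  Initial    0.7854   0.06521   0.04764
  Change    -0.6397     1.279     1.279
  Equil      0.1457     1.345     1.327
  solve Keq expr → x = 0.6397; check Q = 21.84
Then remove 0.04414 M of X.
Step 2:
                  X         A         E
  Initial    0.1016     1.345     1.327
  Change    0.02416  -0.04833  -0.04833
  Equil      0.1258     1.296     1.279
  solve Keq expr → x = -0.02416; check Q = 21.84
Then remove 0.1805 M of A.
Step 3:
                  X         A         E
  Initial    0.1258     1.116     1.279
  Change   -0.01967   0.03933   0.03933
  Equil      0.1061     1.155     1.318
  solve Keq expr → x = 0.01967; check Q = 21.84

Q₀ = 1.2288e-05; Q < K (proceeds forward)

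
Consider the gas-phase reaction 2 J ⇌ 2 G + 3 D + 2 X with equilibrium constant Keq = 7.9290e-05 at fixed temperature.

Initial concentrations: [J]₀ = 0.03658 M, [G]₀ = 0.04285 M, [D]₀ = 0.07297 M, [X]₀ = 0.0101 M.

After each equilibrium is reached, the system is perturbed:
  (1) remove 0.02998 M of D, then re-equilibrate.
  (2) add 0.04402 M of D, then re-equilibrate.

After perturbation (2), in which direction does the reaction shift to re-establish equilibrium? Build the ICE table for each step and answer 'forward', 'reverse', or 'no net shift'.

Q₀ = 5.4386e-08 vs Keq = 7.9290e-05 ⇒ Q<K, forward
Step 1:
                   J          G          D          X
  I          0.03658    0.04285    0.07297     0.0101
  C         -0.02607    0.02607    0.03911    0.02607
  E          0.01051    0.06892     0.1121    0.03617
  solve Keq expr → x = 0.01304; check Q = 7.9290e-05
Then remove 0.02998 M of D.
Step 2:
                   J          G          D          X
  I          0.01051    0.06892     0.0821    0.03617
  C        -0.002634   0.002634   0.003951   0.002634
  E         0.007872    0.07156    0.08605    0.03881
  solve Keq expr → x = 0.001317; check Q = 7.9290e-05
Then add 0.04402 M of D.
Step 3:
                   J          G          D          X
  I         0.007872    0.07156     0.1301    0.03881
  C         0.003807  -0.003807   -0.00571  -0.003807
  E          0.01168    0.06775     0.1244      0.035
  solve Keq expr → x = -0.001903; check Q = 7.9290e-05

Direction: reverse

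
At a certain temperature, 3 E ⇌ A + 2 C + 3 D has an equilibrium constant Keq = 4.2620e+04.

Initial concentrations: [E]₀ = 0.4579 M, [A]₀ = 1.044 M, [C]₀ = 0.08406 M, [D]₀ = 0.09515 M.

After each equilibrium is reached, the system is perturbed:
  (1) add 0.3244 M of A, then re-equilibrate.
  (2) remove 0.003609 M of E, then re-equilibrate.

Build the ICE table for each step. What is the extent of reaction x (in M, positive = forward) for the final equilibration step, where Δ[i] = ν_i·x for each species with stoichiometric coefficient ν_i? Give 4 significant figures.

Q₀ = 6.6190e-05 vs Keq = 4.2620e+04 ⇒ Q<K, forward
Step 1:
                  E         A         C         D
  I          0.4579     1.044   0.08406   0.09515
  C         -0.4492    0.1497    0.2994    0.4492
  E        0.008726     1.194    0.3835    0.5443
  solve Keq expr → x = 0.1497; check Q = 4.2620e+04
Then add 0.3244 M of A.
Step 2:
                  E         A         C         D
  I        0.008726     1.518    0.3835    0.5443
  C       7.0748e-04 -2.3583e-04 -4.7165e-04 -7.0748e-04
  E        0.009433     1.518     0.383    0.5436
  solve Keq expr → x = -2.3583e-04; check Q = 4.2620e+04
Then remove 0.003609 M of E.
Step 3:
                  E         A         C         D
  I        0.005824     1.518     0.383    0.5436
  C        0.003508 -0.001169 -0.002338 -0.003508
  E        0.009332     1.517    0.3807    0.5401
  solve Keq expr → x = -0.001169; check Q = 4.2620e+04

x = -0.001169 M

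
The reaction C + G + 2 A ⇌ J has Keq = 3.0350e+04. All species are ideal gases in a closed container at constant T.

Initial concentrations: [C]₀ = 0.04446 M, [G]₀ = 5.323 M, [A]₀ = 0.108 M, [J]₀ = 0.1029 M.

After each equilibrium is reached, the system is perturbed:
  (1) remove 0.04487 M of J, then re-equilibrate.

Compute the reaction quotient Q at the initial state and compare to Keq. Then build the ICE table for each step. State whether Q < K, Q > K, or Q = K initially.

Q₀ = 37.28; Q < K (proceeds forward)

Q₀ = 37.28 vs Keq = 3.0350e+04 ⇒ Q<K, forward
Step 1:
                    C           G           A           J
  Initial     0.04446       5.323       0.108      0.1029
  Change     -0.04269    -0.04269    -0.08537     0.04269
  Equil      0.001774        5.28     0.02263      0.1456
  solve Keq expr → x = 0.04269; check Q = 3.0350e+04
Then remove 0.04487 M of J.
Step 2:
                    C           G           A           J
  Initial    0.001774        5.28     0.02263      0.1007
  Change  -4.3965e-04 -4.3965e-04 -8.7929e-04  4.3965e-04
  Equil      0.001335        5.28     0.02175      0.1012
  solve Keq expr → x = 4.3965e-04; check Q = 3.0350e+04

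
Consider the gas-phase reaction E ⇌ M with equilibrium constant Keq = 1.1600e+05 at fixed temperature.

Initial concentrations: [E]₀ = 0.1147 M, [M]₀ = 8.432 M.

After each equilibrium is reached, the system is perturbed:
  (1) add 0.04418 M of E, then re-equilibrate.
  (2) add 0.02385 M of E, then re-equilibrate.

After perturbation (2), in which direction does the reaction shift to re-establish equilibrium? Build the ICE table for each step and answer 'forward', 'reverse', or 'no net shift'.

Q₀ = 73.51 vs Keq = 1.1600e+05 ⇒ Q<K, forward
Step 1:
                  E         M
  init       0.1147     8.432
  Δ         -0.1146    0.1146
  eq      7.3678e-05     8.547
  solve Keq expr → x = 0.1146; check Q = 1.1600e+05
Then add 0.04418 M of E.
Step 2:
                  E         M
  init      0.04425     8.547
  Δ        -0.04418   0.04418
  eq      7.4059e-05     8.591
  solve Keq expr → x = 0.04418; check Q = 1.1600e+05
Then add 0.02385 M of E.
Step 3:
                  E         M
  init      0.02392     8.591
  Δ        -0.02385   0.02385
  eq      7.4264e-05     8.615
  solve Keq expr → x = 0.02385; check Q = 1.1600e+05

Direction: forward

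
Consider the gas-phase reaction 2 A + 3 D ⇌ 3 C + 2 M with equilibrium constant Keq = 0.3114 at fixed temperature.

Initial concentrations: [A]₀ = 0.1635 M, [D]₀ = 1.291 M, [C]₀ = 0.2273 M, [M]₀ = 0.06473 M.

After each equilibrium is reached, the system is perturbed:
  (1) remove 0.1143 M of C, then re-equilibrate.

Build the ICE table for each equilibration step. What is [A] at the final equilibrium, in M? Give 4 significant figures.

Q₀ = 8.5545e-04 vs Keq = 0.3114 ⇒ Q<K, forward
Step 1:
                  A         D         C         M
  Initial    0.1635     1.291    0.2273   0.06473
  Change    -0.1041   -0.1561    0.1561    0.1041
  Equil     0.05941     1.135    0.3834    0.1688
  solve Keq expr → x = 0.05204; check Q = 0.3114
Then remove 0.1143 M of C.
Step 2:
                  A         D         C         M
  Initial   0.05941     1.135    0.2691    0.1688
  Change   -0.01512  -0.02267   0.02267   0.01512
  Equil      0.0443     1.112    0.2918    0.1839
  solve Keq expr → x = 0.007558; check Q = 0.3114

[A]_eq = 0.0443 M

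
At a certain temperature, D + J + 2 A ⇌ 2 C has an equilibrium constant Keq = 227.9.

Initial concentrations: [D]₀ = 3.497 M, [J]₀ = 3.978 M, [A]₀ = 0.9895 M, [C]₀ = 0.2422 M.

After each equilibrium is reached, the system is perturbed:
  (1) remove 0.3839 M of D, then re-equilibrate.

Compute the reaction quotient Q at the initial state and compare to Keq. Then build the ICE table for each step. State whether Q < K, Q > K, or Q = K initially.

Q₀ = 0.004307; Q < K (proceeds forward)

Q₀ = 0.004307 vs Keq = 227.9 ⇒ Q<K, forward
Step 1:
                   D          J          A          C
  init         3.497      3.978     0.9895     0.2422
  Δ          -0.4824    -0.4824    -0.9649     0.9649
  eq           3.015      3.496    0.02463      1.207
  solve Keq expr → x = 0.4824; check Q = 227.9
Then remove 0.3839 M of D.
Step 2:
                   D          J          A          C
  init         2.631      3.496    0.02463      1.207
  Δ       8.4585e-04 8.4585e-04   0.001692  -0.001692
  eq           2.632      3.496    0.02632      1.205
  solve Keq expr → x = -8.4585e-04; check Q = 227.9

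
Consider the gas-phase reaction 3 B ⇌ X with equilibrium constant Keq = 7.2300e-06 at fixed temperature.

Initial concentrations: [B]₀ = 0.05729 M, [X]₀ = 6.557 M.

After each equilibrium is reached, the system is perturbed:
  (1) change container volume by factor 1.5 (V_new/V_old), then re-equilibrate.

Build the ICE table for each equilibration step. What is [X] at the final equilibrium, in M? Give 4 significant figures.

Q₀ = 3.4871e+04 vs Keq = 7.2300e-06 ⇒ Q>K, reverse
Step 1:
                   B          X
  Initial    0.05729      6.557
  Change       19.51     -6.503
  Equil        19.57    0.05415
  solve Keq expr → x = -6.503; check Q = 7.2300e-06
Then change container volume by factor 1.5 (V_new/V_old).
Step 2:
                   B          X
  Initial      13.04     0.0361
  Change     0.05951   -0.01984
  Equil         13.1    0.01627
  solve Keq expr → x = -0.01984; check Q = 7.2300e-06

[X]_eq = 0.01627 M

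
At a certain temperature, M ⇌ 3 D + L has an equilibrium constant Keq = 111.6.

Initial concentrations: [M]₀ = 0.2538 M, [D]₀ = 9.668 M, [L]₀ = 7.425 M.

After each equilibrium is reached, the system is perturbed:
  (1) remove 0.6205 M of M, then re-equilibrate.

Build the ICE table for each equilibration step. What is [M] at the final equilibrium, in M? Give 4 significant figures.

Q₀ = 2.6437e+04 vs Keq = 111.6 ⇒ Q>K, reverse
Step 1:
                  M         D         L
  I          0.2538     9.668     7.425
  C            2.02     -6.06     -2.02
  E           2.274     3.608     5.405
  solve Keq expr → x = -2.02; check Q = 111.6
Then remove 0.6205 M of M.
Step 2:
                  M         D         L
  I           1.653     3.608     5.405
  C         0.09447   -0.2834  -0.09447
  E           1.748     3.324      5.31
  solve Keq expr → x = -0.09447; check Q = 111.6

[M]_eq = 1.748 M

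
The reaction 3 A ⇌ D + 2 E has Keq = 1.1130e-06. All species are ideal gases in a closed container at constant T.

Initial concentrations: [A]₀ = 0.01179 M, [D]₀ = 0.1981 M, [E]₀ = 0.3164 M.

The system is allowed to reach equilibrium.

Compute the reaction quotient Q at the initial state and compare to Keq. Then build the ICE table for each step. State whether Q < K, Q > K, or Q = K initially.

Q₀ = 1.2101e+04 vs Keq = 1.1130e-06 ⇒ Q>K, reverse
Step 1:
                  A         D         E
  Initial   0.01179    0.1981    0.3164
  Change      0.472   -0.1573   -0.3146
  Equil      0.4838   0.04078  0.001758
  solve Keq expr → x = -0.1573; check Q = 1.1130e-06

Q₀ = 1.2101e+04; Q > K (proceeds reverse)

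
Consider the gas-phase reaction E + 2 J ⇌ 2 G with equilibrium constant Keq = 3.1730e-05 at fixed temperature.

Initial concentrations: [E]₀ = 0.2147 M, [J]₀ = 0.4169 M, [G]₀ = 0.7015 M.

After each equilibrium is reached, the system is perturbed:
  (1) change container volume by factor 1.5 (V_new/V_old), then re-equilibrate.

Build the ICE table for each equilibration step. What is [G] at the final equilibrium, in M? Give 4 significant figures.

[G]_eq = 0.002565 M

Q₀ = 13.19 vs Keq = 3.1730e-05 ⇒ Q>K, reverse
Step 1:
                   E          J          G
  Initial     0.2147     0.4169     0.7015
  Change      0.3484     0.6968    -0.6968
  Equil       0.5631      1.114   0.004708
  solve Keq expr → x = -0.3484; check Q = 3.1730e-05
Then change container volume by factor 1.5 (V_new/V_old).
Step 2:
                   E          J          G
  Initial     0.3754     0.7425   0.003138
  Change  2.8647e-04 5.7294e-04 -5.7294e-04
  Equil       0.3757      0.743   0.002565
  solve Keq expr → x = -2.8647e-04; check Q = 3.1730e-05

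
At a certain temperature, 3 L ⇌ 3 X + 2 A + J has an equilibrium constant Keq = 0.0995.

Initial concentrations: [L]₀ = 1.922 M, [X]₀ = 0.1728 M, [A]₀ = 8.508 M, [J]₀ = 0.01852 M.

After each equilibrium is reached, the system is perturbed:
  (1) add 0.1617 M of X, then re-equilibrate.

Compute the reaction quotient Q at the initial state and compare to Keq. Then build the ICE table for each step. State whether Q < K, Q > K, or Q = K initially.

Q₀ = 9.7424e-04 vs Keq = 0.0995 ⇒ Q<K, forward
Step 1:
                  L         X         A         J
  Initial     1.922    0.1728     8.508   0.01852
  Change    -0.2325    0.2325     0.155    0.0775
  Equil       1.689    0.4053     8.663   0.09602
  solve Keq expr → x = 0.0775; check Q = 0.0995
Then add 0.1617 M of X.
Step 2:
                  L         X         A         J
  Initial     1.689     0.567     8.663   0.09602
  Change    0.08576  -0.08576  -0.05717  -0.02859
  Equil       1.775    0.4813     8.606   0.06744
  solve Keq expr → x = -0.02859; check Q = 0.0995

Q₀ = 9.7424e-04; Q < K (proceeds forward)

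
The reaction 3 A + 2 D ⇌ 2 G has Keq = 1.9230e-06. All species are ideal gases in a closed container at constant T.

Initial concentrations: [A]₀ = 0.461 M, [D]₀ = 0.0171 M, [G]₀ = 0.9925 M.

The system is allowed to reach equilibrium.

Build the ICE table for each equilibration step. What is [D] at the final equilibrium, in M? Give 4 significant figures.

[D]_eq = 1.006 M

Q₀ = 3.4385e+04 vs Keq = 1.9230e-06 ⇒ Q>K, reverse
Step 1:
                  A         D         G
  I           0.461    0.0171    0.9925
  C           1.483    0.9887   -0.9887
  E           1.944     1.006  0.003781
  solve Keq expr → x = -0.4944; check Q = 1.9230e-06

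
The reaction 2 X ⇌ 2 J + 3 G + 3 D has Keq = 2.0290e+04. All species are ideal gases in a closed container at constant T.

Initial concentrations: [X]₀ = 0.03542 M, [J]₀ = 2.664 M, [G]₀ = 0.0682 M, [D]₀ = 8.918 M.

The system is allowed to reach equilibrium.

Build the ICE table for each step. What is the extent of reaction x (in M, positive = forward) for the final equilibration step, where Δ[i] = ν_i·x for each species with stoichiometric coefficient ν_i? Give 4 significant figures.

x = 0.009963 M

Q₀ = 1273 vs Keq = 2.0290e+04 ⇒ Q<K, forward
Step 1:
                  X         J         G         D
  I         0.03542     2.664    0.0682     8.918
  C        -0.01993   0.01993   0.02989   0.02989
  E         0.01549     2.684   0.09809     8.948
  solve Keq expr → x = 0.009963; check Q = 2.0290e+04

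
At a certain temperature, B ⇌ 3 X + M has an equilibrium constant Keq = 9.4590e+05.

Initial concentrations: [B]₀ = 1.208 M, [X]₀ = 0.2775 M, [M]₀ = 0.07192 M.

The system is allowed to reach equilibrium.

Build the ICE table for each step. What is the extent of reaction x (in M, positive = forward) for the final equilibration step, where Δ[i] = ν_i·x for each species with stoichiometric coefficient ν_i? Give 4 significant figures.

Q₀ = 0.001272 vs Keq = 9.4590e+05 ⇒ Q<K, forward
Step 1:
                   B          X          M
  Initial      1.208     0.2775    0.07192
  Change      -1.208      3.624      1.208
  Equil   8.0339e-05      3.901       1.28
  solve Keq expr → x = 1.208; check Q = 9.4590e+05

x = 1.208 M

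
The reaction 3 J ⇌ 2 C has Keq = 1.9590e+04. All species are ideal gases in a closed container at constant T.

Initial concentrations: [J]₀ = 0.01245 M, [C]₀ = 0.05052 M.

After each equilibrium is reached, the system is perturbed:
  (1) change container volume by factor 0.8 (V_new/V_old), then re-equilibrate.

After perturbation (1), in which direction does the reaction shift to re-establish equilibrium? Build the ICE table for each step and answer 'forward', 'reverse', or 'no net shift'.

Q₀ = 1323 vs Keq = 1.9590e+04 ⇒ Q<K, forward
Step 1:
                    J           C
  I           0.01245     0.05052
  C          -0.00707    0.004713
  E           0.00538     0.05523
  solve Keq expr → x = 0.002357; check Q = 1.9590e+04
Then change container volume by factor 0.8 (V_new/V_old).
Step 2:
                    J           C
  I          0.006725     0.06904
  C       -4.6346e-04  3.0897e-04
  E          0.006262     0.06935
  solve Keq expr → x = 1.5449e-04; check Q = 1.9590e+04

Direction: forward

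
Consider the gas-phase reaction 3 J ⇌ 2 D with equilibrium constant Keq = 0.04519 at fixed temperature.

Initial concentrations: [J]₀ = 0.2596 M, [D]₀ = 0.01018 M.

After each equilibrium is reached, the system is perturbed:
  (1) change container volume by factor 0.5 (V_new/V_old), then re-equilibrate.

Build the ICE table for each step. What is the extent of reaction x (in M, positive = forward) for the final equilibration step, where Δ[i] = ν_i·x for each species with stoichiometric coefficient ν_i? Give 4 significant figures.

Q₀ = 0.005924 vs Keq = 0.04519 ⇒ Q<K, forward
Step 1:
                  J         D
  I          0.2596   0.01018
  C        -0.02172   0.01448
  E          0.2379   0.02466
  solve Keq expr → x = 0.007241; check Q = 0.04519
Then change container volume by factor 0.5 (V_new/V_old).
Step 2:
                  J         D
  I          0.4758   0.04933
  C        -0.02311   0.01541
  E          0.4526   0.06474
  solve Keq expr → x = 0.007705; check Q = 0.04519

x = 0.007705 M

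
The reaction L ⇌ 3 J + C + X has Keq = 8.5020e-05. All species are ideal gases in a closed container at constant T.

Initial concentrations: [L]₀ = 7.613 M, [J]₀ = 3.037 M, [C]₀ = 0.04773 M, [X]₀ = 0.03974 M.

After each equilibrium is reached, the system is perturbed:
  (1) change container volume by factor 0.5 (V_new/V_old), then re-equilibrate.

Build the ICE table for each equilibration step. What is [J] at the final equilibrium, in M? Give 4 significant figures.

[J]_eq = 5.837 M

Q₀ = 0.006979 vs Keq = 8.5020e-05 ⇒ Q>K, reverse
Step 1:
                   L          J          C          X
  init         7.613      3.037    0.04773    0.03974
  Δ          0.03726    -0.1118   -0.03726   -0.03726
  eq            7.65      2.925    0.01047   0.002481
  solve Keq expr → x = -0.03726; check Q = 8.5020e-05
Then change container volume by factor 0.5 (V_new/V_old).
Step 2:
                   L          J          C          X
  init          15.3       5.85    0.02094   0.004963
  Δ         0.004563   -0.01369  -0.004563  -0.004563
  eq           15.31      5.837    0.01638 3.9952e-04
  solve Keq expr → x = -0.004563; check Q = 8.5020e-05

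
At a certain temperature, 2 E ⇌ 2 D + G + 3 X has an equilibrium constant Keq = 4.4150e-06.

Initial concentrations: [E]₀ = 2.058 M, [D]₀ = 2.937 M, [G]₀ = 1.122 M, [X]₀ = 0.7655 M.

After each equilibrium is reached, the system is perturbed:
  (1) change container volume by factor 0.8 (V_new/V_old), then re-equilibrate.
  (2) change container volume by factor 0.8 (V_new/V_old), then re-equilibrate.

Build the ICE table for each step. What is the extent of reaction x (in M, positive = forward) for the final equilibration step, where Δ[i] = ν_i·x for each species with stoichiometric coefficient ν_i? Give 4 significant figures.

x = -0.001759 M

Q₀ = 1.025 vs Keq = 4.4150e-06 ⇒ Q>K, reverse
Step 1:
                    E           D           G           X
  I             2.058       2.937       1.122      0.7655
  C            0.4985     -0.4985     -0.2493     -0.7478
  E             2.557       2.438      0.8727     0.01772
  solve Keq expr → x = -0.2493; check Q = 4.4150e-06
Then change container volume by factor 0.8 (V_new/V_old).
Step 2:
                    E           D           G           X
  I             3.196       3.048       1.091     0.02215
  C          0.003775   -0.003775   -0.001888   -0.005663
  E             3.199       3.044       1.089     0.01648
  solve Keq expr → x = -0.001888; check Q = 4.4150e-06
Then change container volume by factor 0.8 (V_new/V_old).
Step 3:
                    E           D           G           X
  I             3.999       3.805       1.361      0.0206
  C          0.003518   -0.003518   -0.001759   -0.005277
  E             4.003       3.802        1.36     0.01533
  solve Keq expr → x = -0.001759; check Q = 4.4150e-06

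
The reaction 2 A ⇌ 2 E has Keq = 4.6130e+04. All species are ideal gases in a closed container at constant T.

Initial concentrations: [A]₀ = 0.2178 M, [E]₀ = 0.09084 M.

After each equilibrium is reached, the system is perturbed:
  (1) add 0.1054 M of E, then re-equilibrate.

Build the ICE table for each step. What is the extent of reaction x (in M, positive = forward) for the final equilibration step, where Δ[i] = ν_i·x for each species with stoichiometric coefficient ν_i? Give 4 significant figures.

Q₀ = 0.174 vs Keq = 4.6130e+04 ⇒ Q<K, forward
Step 1:
                    A           E
  init         0.2178     0.09084
  Δ           -0.2164      0.2164
  eq          0.00143      0.3072
  solve Keq expr → x = 0.1082; check Q = 4.6130e+04
Then add 0.1054 M of E.
Step 2:
                    A           E
  init        0.00143      0.4126
  Δ        4.8846e-04 -4.8846e-04
  eq         0.001919      0.4121
  solve Keq expr → x = -2.4423e-04; check Q = 4.6130e+04

x = -2.4423e-04 M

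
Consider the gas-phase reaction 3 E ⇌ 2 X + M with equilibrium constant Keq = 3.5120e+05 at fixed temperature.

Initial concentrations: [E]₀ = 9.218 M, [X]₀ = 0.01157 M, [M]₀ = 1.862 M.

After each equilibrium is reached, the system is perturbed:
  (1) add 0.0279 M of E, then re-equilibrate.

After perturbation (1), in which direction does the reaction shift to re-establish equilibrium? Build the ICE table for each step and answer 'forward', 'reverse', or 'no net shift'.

Direction: forward

Q₀ = 3.1823e-07 vs Keq = 3.5120e+05 ⇒ Q<K, forward
Step 1:
                  E         X         M
  Initial     9.218   0.01157     1.862
  Change     -9.138     6.092     3.046
  Equil     0.08044     6.103     4.908
  solve Keq expr → x = 3.046; check Q = 3.5120e+05
Then add 0.0279 M of E.
Step 2:
                  E         X         M
  Initial    0.1083     6.103     4.908
  Change   -0.02769   0.01846  0.009229
  Equil     0.08066     6.122     4.917
  solve Keq expr → x = 0.009229; check Q = 3.5120e+05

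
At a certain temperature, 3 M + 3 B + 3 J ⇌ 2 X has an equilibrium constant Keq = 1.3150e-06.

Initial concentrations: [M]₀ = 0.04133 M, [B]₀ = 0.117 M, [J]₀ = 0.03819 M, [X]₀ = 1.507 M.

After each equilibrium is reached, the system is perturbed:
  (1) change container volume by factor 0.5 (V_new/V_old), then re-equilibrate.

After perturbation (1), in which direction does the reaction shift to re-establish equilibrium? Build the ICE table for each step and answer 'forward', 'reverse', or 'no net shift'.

Q₀ = 3.6060e+11 vs Keq = 1.3150e-06 ⇒ Q>K, reverse
Step 1:
                  M         B         J         X
  Initial   0.04133     0.117   0.03819     1.507
  Change      2.193     2.193     2.193    -1.462
  Equil       2.235      2.31     2.231   0.04484
  solve Keq expr → x = -0.7311; check Q = 1.3150e-06
Then change container volume by factor 0.5 (V_new/V_old).
Step 2:
                  M         B         J         X
  Initial     4.469      4.62     4.463   0.08967
  Change     -0.635    -0.635    -0.635    0.4233
  Equil       3.834     3.985     3.828     0.513
  solve Keq expr → x = 0.2117; check Q = 1.3150e-06

Direction: forward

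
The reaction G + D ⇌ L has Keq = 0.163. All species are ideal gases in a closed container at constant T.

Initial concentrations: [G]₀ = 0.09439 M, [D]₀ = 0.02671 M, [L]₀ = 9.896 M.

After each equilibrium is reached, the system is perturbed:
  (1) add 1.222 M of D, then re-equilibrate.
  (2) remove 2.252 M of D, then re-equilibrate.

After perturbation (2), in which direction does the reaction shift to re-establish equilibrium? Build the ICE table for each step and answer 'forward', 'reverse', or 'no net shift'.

Q₀ = 3925 vs Keq = 0.163 ⇒ Q>K, reverse
Step 1:
                  G         D         L
  init      0.09439   0.02671     9.896
  Δ           5.268     5.268    -5.268
  eq          5.362     5.295     4.628
  solve Keq expr → x = -5.268; check Q = 0.163
Then add 1.222 M of D.
Step 2:
                  G         D         L
  init        5.362     6.517     4.628
  Δ         -0.3714   -0.3714    0.3714
  eq          4.991     6.145     4.999
  solve Keq expr → x = 0.3714; check Q = 0.163
Then remove 2.252 M of D.
Step 3:
                  G         D         L
  init        4.991     3.893     4.999
  Δ          0.7144    0.7144   -0.7144
  eq          5.705     4.608     4.285
  solve Keq expr → x = -0.7144; check Q = 0.163

Direction: reverse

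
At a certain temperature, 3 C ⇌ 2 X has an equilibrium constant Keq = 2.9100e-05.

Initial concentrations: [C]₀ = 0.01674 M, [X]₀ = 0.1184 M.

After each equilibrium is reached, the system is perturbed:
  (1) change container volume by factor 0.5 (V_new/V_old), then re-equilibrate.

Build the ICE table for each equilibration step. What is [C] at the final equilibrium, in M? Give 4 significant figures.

Q₀ = 2988 vs Keq = 2.9100e-05 ⇒ Q>K, reverse
Step 1:
                  C         X
  Initial   0.01674    0.1184
  Change     0.1769   -0.1179
  Equil      0.1937 4.5970e-04
  solve Keq expr → x = -0.05897; check Q = 2.9100e-05
Then change container volume by factor 0.5 (V_new/V_old).
Step 2:
                  C         X
  Initial    0.3873 9.1940e-04
  Change  -5.6696e-04 3.7797e-04
  Equil      0.3867  0.001297
  solve Keq expr → x = 1.8899e-04; check Q = 2.9100e-05

[C]_eq = 0.3867 M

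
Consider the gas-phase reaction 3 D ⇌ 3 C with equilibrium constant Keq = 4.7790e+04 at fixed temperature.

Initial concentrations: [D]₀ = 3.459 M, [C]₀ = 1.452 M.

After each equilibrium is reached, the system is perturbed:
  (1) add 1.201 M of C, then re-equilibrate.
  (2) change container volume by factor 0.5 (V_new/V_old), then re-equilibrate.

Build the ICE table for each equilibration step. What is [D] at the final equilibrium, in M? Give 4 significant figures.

Q₀ = 0.07397 vs Keq = 4.7790e+04 ⇒ Q<K, forward
Step 1:
                  D         C
  init        3.459     1.452
  Δ          -3.327     3.327
  eq         0.1317     4.779
  solve Keq expr → x = 1.109; check Q = 4.7790e+04
Then add 1.201 M of C.
Step 2:
                  D         C
  init       0.1317      5.98
  Δ         0.03221  -0.03221
  eq         0.1639     5.948
  solve Keq expr → x = -0.01074; check Q = 4.7790e+04
Then change container volume by factor 0.5 (V_new/V_old).
Step 3:
                  D         C
  init       0.3278      11.9
  Δ               0         0
  eq         0.3278      11.9
  solve Keq expr → x = 0; check Q = 4.7790e+04

[D]_eq = 0.3278 M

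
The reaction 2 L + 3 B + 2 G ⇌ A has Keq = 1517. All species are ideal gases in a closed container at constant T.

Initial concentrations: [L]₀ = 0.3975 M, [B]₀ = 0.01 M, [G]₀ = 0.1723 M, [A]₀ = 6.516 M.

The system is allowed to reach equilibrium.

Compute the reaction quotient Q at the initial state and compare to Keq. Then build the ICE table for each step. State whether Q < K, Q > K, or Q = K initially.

Q₀ = 1.3891e+09; Q > K (proceeds reverse)

Q₀ = 1.3891e+09 vs Keq = 1517 ⇒ Q>K, reverse
Step 1:
                   L          B          G          A
  Initial     0.3975       0.01     0.1723      6.516
  Change      0.2494      0.374     0.2494    -0.1247
  Equil       0.6469      0.384     0.4217      6.391
  solve Keq expr → x = -0.1247; check Q = 1517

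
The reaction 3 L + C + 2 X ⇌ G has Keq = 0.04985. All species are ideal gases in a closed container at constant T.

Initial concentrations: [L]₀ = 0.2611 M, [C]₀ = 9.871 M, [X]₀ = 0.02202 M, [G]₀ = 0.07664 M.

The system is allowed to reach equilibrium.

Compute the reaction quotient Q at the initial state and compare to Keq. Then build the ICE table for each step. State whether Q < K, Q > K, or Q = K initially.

Q₀ = 899.6 vs Keq = 0.04985 ⇒ Q>K, reverse
Step 1:
                  L         C         X         G
  init       0.2611     9.871   0.02202   0.07664
  Δ          0.2249   0.07496    0.1499  -0.07496
  eq          0.486     9.946    0.1719  0.001682
  solve Keq expr → x = -0.07496; check Q = 0.04985

Q₀ = 899.6; Q > K (proceeds reverse)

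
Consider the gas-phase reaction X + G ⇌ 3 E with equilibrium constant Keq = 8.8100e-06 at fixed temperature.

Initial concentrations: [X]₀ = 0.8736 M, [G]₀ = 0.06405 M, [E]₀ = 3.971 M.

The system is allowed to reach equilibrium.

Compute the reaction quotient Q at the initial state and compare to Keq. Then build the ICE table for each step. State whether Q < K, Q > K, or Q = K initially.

Q₀ = 1119; Q > K (proceeds reverse)

Q₀ = 1119 vs Keq = 8.8100e-06 ⇒ Q>K, reverse
Step 1:
                  X         G         E
  Initial    0.8736   0.06405     3.971
  Change      1.314     1.314    -3.941
  Equil       2.187     1.378   0.02983
  solve Keq expr → x = -1.314; check Q = 8.8100e-06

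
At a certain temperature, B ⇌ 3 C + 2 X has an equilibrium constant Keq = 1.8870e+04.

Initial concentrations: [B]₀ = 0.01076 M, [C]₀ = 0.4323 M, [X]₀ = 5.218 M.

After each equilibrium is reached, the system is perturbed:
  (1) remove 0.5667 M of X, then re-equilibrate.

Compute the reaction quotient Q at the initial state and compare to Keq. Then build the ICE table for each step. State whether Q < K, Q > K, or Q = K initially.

Q₀ = 204.4; Q < K (proceeds forward)

Q₀ = 204.4 vs Keq = 1.8870e+04 ⇒ Q<K, forward
Step 1:
                   B          C          X
  init       0.01076     0.4323      5.218
  Δ         -0.01061    0.03184    0.02123
  eq      1.4545e-04     0.4641      5.239
  solve Keq expr → x = 0.01061; check Q = 1.8870e+04
Then remove 0.5667 M of X.
Step 2:
                   B          C          X
  init    1.4545e-04     0.4641      4.673
  Δ       -2.9694e-05 8.9083e-05 5.9389e-05
  eq      1.1576e-04     0.4642      4.673
  solve Keq expr → x = 2.9694e-05; check Q = 1.8870e+04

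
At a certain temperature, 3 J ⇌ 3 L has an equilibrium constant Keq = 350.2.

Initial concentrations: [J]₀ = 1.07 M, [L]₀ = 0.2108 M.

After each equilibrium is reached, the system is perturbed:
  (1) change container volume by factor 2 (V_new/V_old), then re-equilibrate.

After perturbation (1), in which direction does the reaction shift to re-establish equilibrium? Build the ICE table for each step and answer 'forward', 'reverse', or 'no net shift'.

Direction: no net shift

Q₀ = 0.007646 vs Keq = 350.2 ⇒ Q<K, forward
Step 1:
                  J         L
  I            1.07    0.2108
  C         -0.9109    0.9109
  E          0.1591     1.122
  solve Keq expr → x = 0.3036; check Q = 350.2
Then change container volume by factor 2 (V_new/V_old).
Step 2:
                  J         L
  I         0.07957    0.5608
  C               0         0
  E         0.07957    0.5608
  solve Keq expr → x = 0; check Q = 350.2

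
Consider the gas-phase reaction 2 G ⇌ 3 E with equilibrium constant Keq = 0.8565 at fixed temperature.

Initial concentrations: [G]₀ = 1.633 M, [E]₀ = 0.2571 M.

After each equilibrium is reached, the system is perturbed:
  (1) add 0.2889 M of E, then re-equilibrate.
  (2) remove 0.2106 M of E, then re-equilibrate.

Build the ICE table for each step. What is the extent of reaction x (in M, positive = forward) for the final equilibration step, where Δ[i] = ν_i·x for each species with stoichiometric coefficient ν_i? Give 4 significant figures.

x = 0.05028 M

Q₀ = 0.006373 vs Keq = 0.8565 ⇒ Q<K, forward
Step 1:
                   G          E
  I            1.633     0.2571
  C          -0.5119     0.7678
  E            1.121      1.025
  solve Keq expr → x = 0.2559; check Q = 0.8565
Then add 0.2889 M of E.
Step 2:
                   G          E
  I            1.121      1.314
  C           0.1377    -0.2066
  E            1.259      1.107
  solve Keq expr → x = -0.06886; check Q = 0.8565
Then remove 0.2106 M of E.
Step 3:
                   G          E
  I            1.259     0.8966
  C          -0.1006     0.1508
  E            1.158      1.047
  solve Keq expr → x = 0.05028; check Q = 0.8565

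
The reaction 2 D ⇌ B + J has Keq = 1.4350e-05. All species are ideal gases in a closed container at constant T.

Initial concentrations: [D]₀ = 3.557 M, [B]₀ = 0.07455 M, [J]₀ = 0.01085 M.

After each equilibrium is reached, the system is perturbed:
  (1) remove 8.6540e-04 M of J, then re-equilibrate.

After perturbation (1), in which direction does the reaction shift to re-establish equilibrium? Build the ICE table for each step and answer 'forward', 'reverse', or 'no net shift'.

Direction: forward

Q₀ = 6.3931e-05 vs Keq = 1.4350e-05 ⇒ Q>K, reverse
Step 1:
                   D          B          J
  init         3.557    0.07455    0.01085
  Δ          0.01619  -0.008093  -0.008093
  eq           3.573    0.06646   0.002757
  solve Keq expr → x = -0.008093; check Q = 1.4350e-05
Then remove 8.6540e-04 M of J.
Step 2:
                   D          B          J
  init         3.573    0.06646   0.001892
  Δ        -0.001658 8.2891e-04 8.2891e-04
  eq           3.572    0.06729    0.00272
  solve Keq expr → x = 8.2891e-04; check Q = 1.4350e-05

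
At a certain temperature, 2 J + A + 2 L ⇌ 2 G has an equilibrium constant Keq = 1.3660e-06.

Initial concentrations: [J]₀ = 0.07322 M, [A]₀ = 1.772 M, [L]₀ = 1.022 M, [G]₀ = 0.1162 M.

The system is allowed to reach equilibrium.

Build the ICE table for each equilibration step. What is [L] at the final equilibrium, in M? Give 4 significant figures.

[L]_eq = 1.138 M

Q₀ = 1.361 vs Keq = 1.3660e-06 ⇒ Q>K, reverse
Step 1:
                   J          A          L          G
  init       0.07322      1.772      1.022     0.1162
  Δ           0.1159    0.05793     0.1159    -0.1159
  eq          0.1891       1.83      1.138 3.4015e-04
  solve Keq expr → x = -0.05793; check Q = 1.3660e-06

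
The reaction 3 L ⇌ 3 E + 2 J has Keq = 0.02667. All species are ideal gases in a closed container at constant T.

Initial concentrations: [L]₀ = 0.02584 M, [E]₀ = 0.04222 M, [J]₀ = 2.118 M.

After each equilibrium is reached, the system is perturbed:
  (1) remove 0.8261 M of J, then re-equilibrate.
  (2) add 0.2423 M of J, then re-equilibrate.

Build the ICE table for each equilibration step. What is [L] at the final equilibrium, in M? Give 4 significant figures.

Q₀ = 19.57 vs Keq = 0.02667 ⇒ Q>K, reverse
Step 1:
                   L          E          J
  init       0.02584    0.04222      2.118
  Δ          0.03172   -0.03172   -0.02115
  eq         0.05756     0.0105      2.097
  solve Keq expr → x = -0.01057; check Q = 0.02667
Then remove 0.8261 M of J.
Step 2:
                   L          E          J
  init       0.05756     0.0105      1.271
  Δ        -0.003304   0.003304   0.002203
  eq         0.05426     0.0138      1.273
  solve Keq expr → x = 0.001101; check Q = 0.02667
Then add 0.2423 M of J.
Step 3:
                   L          E          J
  init       0.05426     0.0138      1.515
  Δ          0.00123   -0.00123 -8.2028e-04
  eq         0.05549    0.01257      1.514
  solve Keq expr → x = -4.1014e-04; check Q = 0.02667

[L]_eq = 0.05549 M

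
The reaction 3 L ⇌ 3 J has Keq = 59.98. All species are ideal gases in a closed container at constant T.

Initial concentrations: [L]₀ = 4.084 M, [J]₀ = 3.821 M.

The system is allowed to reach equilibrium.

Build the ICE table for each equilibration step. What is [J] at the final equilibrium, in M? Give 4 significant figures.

[J]_eq = 6.296 M

Q₀ = 0.819 vs Keq = 59.98 ⇒ Q<K, forward
Step 1:
                    L           J
  init          4.084       3.821
  Δ            -2.475       2.475
  eq            1.609       6.296
  solve Keq expr → x = 0.8252; check Q = 59.98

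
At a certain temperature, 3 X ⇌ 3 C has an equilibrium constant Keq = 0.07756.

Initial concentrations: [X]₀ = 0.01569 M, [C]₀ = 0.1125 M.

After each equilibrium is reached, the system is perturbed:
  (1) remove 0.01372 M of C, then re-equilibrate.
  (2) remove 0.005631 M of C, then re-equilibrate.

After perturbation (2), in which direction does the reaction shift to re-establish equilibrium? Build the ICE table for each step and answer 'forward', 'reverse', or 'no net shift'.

Q₀ = 368.6 vs Keq = 0.07756 ⇒ Q>K, reverse
Step 1:
                    X           C
  I           0.01569      0.1125
  C           0.07418    -0.07418
  E           0.08987     0.03832
  solve Keq expr → x = -0.02473; check Q = 0.07756
Then remove 0.01372 M of C.
Step 2:
                    X           C
  I           0.08987      0.0246
  C         -0.009618    0.009618
  E           0.08025     0.03422
  solve Keq expr → x = 0.003206; check Q = 0.07756
Then remove 0.005631 M of C.
Step 3:
                    X           C
  I           0.08025     0.02859
  C         -0.003948    0.003948
  E            0.0763     0.03254
  solve Keq expr → x = 0.001316; check Q = 0.07756

Direction: forward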